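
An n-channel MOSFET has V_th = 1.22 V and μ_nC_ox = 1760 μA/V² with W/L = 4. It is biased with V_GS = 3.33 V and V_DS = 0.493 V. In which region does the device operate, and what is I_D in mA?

Triode; I_D = 6.47 mA

k_n = μ_nC_ox · (W/L) = 7.04 mA/V².
V_ov = V_GS − V_th = 3.33 − 1.22 = 2.11 V.
Since V_DS = 0.493 V < V_ov = 2.11 V, the device is in the triode region.
I_D = k_n [V_ov · V_DS − ½ V_DS²] = 7.04 × [2.11 × 0.493 − 0.5 × 0.493²] = 6.47 mA.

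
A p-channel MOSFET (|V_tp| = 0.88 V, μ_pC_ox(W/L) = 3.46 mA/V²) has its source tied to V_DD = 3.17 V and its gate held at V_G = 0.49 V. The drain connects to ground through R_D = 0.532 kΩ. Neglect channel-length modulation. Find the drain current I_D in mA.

I_D = 4.24 mA

V_SG = V_DD − V_G = 3.17 − 0.49 = 2.68 V, so V_ov = 2.68 − 0.88 = 1.8 V.
Assume saturation: I_D = ½ k_p V_ov² = 0.5 × 3.46 × 1.8² = 5.61 mA, giving V_SD = V_DD − I_D R_D = 3.17 − 5.61 × 0.532 = 0.188 V.
But 0.188 V < V_ov = 1.8 V, so the device is actually in triode.
In triode I_D = k_p[V_ov V_SD − ½ V_SD²] and I_D = (V_DD − V_SD)/R_D. Equating: 0.92 V_SD² − 4.313 V_SD + 3.17 = 0, giving V_SD = 0.913 V (the root below V_ov).
I_D = (3.17 − 0.913) / 0.532 = 4.24 mA.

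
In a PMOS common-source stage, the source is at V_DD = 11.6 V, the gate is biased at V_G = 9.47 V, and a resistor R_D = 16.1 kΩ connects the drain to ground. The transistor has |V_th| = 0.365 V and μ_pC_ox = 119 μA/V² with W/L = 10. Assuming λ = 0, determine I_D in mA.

I_D = 0.697 mA

V_SG = V_DD − V_G = 11.6 − 9.47 = 2.13 V, so V_ov = 2.13 − 0.365 = 1.76 V.
k_p = μ_pC_ox · (W/L) = 1.19 mA/V².
Assume saturation: I_D = ½ k_p V_ov² = 0.5 × 1.19 × 1.76² = 1.85 mA, giving V_SD = V_DD − I_D R_D = 11.6 − 1.85 × 16.1 = -18.2 V.
But -18.2 V < V_ov = 1.76 V, so the device is actually in triode.
In triode I_D = k_p[V_ov V_SD − ½ V_SD²] and I_D = (V_DD − V_SD)/R_D. Equating: 9.58 V_SD² − 34.82 V_SD + 11.6 = 0, giving V_SD = 0.371 V (the root below V_ov).
I_D = (11.6 − 0.371) / 16.1 = 0.697 mA.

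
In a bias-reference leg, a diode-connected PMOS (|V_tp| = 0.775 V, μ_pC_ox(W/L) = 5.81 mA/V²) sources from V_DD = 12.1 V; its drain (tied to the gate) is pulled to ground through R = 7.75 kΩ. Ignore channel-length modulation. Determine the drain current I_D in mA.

With gate tied to drain, V_SG = V_SD ≥ V_SG − |V_tp|, so the device is in saturation.
KCL at the drain: ½ k_p (V_SG − |V_tp|)² = (V_DD − V_SG)/R.
Let x = V_SG − 0.775. Then 22.5 x² + x − 11.32 = 0, giving x = 0.687 V (positive root), so V_SG = 1.46 V.
I_D = (V_DD − V_SG)/R = (12.1 − 1.46) / 7.75 = 1.37 mA.

I_D = 1.37 mA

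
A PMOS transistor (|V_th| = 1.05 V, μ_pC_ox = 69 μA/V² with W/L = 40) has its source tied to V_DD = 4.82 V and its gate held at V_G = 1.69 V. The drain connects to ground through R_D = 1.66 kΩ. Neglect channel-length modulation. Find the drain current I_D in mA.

V_SG = V_DD − V_G = 4.82 − 1.69 = 3.13 V, so V_ov = 3.13 − 1.05 = 2.08 V.
k_p = μ_pC_ox · (W/L) = 2.76 mA/V².
Assume saturation: I_D = ½ k_p V_ov² = 0.5 × 2.76 × 2.08² = 5.97 mA, giving V_SD = V_DD − I_D R_D = 4.82 − 5.97 × 1.66 = -5.09 V.
But -5.09 V < V_ov = 2.08 V, so the device is actually in triode.
In triode I_D = k_p[V_ov V_SD − ½ V_SD²] and I_D = (V_DD − V_SD)/R_D. Equating: 2.29 V_SD² − 10.53 V_SD + 4.82 = 0, giving V_SD = 0.516 V (the root below V_ov).
I_D = (4.82 − 0.516) / 1.66 = 2.59 mA.

I_D = 2.59 mA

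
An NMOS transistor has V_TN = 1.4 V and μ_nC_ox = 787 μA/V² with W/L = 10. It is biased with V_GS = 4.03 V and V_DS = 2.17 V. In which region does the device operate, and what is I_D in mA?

k_n = μ_nC_ox · (W/L) = 7.87 mA/V².
V_ov = V_GS − V_TN = 4.03 − 1.4 = 2.63 V.
Since V_DS = 2.17 V < V_ov = 2.63 V, the device is in the triode region.
I_D = k_n [V_ov · V_DS − ½ V_DS²] = 7.87 × [2.63 × 2.17 − 0.5 × 2.17²] = 26.4 mA.

Triode; I_D = 26.4 mA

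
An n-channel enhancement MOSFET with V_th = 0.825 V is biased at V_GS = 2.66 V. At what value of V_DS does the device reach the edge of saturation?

V_DS,sat = 1.84 V

The boundary between triode and saturation is V_DS = V_GS − V_th = V_ov.
V_ov = 2.66 − 0.825 = 1.84 V.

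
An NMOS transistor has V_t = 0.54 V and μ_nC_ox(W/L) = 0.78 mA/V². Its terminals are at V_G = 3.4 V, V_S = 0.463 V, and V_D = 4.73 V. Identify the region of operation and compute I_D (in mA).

V_GS = V_G − V_S = 3.4 − 0.463 = 2.94 V; V_DS = V_D − V_S = 4.73 − 0.463 = 4.27 V.
V_ov = V_GS − V_t = 2.94 − 0.54 = 2.4 V.
Since V_DS = 4.27 V ≥ V_ov = 2.4 V, the device is in saturation.
I_D = ½ k_n V_ov² = 0.5 × 0.78 × 2.4² = 2.24 mA.

Saturation; I_D = 2.24 mA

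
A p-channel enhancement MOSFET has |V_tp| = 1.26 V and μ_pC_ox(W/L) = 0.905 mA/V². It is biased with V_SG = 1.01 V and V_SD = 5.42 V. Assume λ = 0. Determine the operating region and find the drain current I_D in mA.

Cutoff; I_D = 0 mA

V_SG = 1.01 V < |V_tp| = 1.26 V, so the transistor is in cutoff.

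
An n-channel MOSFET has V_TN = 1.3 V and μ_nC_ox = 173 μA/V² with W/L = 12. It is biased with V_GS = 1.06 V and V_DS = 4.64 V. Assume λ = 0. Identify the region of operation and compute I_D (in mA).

Cutoff; I_D = 0 mA

V_GS = 1.06 V < V_TN = 1.3 V, so the transistor is in cutoff.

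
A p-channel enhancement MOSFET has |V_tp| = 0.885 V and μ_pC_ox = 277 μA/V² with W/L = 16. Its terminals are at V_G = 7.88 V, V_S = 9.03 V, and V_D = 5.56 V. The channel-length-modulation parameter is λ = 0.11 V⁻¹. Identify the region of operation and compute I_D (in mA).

V_SG = V_S − V_G = 9.03 − 7.88 = 1.15 V; V_SD = V_S − V_D = 9.03 − 5.56 = 3.47 V.
k_p = μ_pC_ox · (W/L) = 4.432 mA/V².
V_ov = V_SG − |V_tp| = 1.15 − 0.885 = 0.265 V.
Since V_SD = 3.47 V ≥ V_ov = 0.265 V, the device is in saturation.
I_D = ½ k_p V_ov² (1 + λ V_SD) = 0.5 × 4.432 × 0.265² × (1 + 0.11 × 3.47) = 0.215 mA.

Saturation; I_D = 0.215 mA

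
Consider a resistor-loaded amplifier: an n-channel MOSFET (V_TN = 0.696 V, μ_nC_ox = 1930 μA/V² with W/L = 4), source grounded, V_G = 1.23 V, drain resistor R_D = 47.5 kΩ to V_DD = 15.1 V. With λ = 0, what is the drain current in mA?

I_D = 0.316 mA

V_GS = V_G = 1.23 V, so V_ov = 1.23 − 0.696 = 0.534 V.
k_n = μ_nC_ox · (W/L) = 7.72 mA/V².
Assume saturation: I_D = ½ k_n V_ov² = 0.5 × 7.72 × 0.534² = 1.1 mA, giving V_DS = V_DD − I_D R_D = 15.1 − 1.1 × 47.5 = -37.2 V.
But -37.2 V < V_ov = 0.534 V, so the device is actually in triode.
In triode I_D = k_n[V_ov V_DS − ½ V_DS²] and I_D = (V_DD − V_DS)/R_D. Equating: 183 V_DS² − 196.8 V_DS + 15.1 = 0, giving V_DS = 0.0832 V (the root below V_ov).
I_D = (15.1 − 0.0832) / 47.5 = 0.316 mA.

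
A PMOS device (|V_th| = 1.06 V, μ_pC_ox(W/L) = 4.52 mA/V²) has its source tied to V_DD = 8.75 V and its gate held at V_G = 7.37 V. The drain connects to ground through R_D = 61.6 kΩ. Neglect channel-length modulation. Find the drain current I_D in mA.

I_D = 0.140 mA

V_SG = V_DD − V_G = 8.75 − 7.37 = 1.38 V, so V_ov = 1.38 − 1.06 = 0.32 V.
Assume saturation: I_D = ½ k_p V_ov² = 0.5 × 4.52 × 0.32² = 0.231 mA, giving V_SD = V_DD − I_D R_D = 8.75 − 0.231 × 61.6 = -5.51 V.
But -5.51 V < V_ov = 0.32 V, so the device is actually in triode.
In triode I_D = k_p[V_ov V_SD − ½ V_SD²] and I_D = (V_DD − V_SD)/R_D. Equating: 139 V_SD² − 90.1 V_SD + 8.75 = 0, giving V_SD = 0.119 V (the root below V_ov).
I_D = (8.75 − 0.119) / 61.6 = 0.14 mA.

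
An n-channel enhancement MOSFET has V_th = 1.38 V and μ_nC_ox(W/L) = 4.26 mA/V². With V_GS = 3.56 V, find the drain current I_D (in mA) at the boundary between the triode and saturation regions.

At the boundary V_DS = V_ov = V_GS − V_th = 3.56 − 1.38 = 2.18 V.
I_D = ½ k_n V_ov² = 0.5 × 4.26 × 2.18² = 10.1 mA.

I_D = 10.1 mA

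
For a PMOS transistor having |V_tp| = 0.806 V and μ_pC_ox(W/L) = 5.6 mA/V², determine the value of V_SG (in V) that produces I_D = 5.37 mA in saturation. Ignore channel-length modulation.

V_SG = 2.19 V

In saturation I_D = ½ k_p (V_SG − |V_tp|)², so V_SG − |V_tp| = √(2 I_D / k_p) = √(2 × 5.37 / 5.6) = 1.38 V.
V_SG = 0.806 + 1.38 = 2.19 V.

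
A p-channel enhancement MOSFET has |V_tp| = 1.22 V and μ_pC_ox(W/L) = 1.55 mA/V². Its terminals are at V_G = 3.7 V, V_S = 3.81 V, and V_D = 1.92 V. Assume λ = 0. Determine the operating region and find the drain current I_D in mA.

Cutoff; I_D = 0 mA

V_SG = V_S − V_G = 3.81 − 3.7 = 0.11 V; V_SD = V_S − V_D = 3.81 − 1.92 = 1.89 V.
V_SG = 0.11 V < |V_tp| = 1.22 V, so the transistor is in cutoff.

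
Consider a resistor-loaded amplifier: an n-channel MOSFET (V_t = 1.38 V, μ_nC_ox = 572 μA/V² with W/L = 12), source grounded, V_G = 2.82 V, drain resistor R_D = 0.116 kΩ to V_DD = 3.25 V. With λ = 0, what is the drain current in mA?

V_GS = V_G = 2.82 V, so V_ov = 2.82 − 1.38 = 1.44 V.
k_n = μ_nC_ox · (W/L) = 6.864 mA/V².
Assume saturation: I_D = ½ k_n V_ov² = 0.5 × 6.864 × 1.44² = 7.12 mA, giving V_DS = V_DD − I_D R_D = 3.25 − 7.12 × 0.116 = 2.42 V.
V_DS = 2.42 V ≥ V_ov = 1.44 V, confirming saturation.

I_D = 7.12 mA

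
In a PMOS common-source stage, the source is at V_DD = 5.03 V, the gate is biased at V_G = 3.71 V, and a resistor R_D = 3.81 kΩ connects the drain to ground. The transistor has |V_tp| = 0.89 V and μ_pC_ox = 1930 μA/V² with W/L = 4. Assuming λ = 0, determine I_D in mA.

V_SG = V_DD − V_G = 5.03 − 3.71 = 1.32 V, so V_ov = 1.32 − 0.89 = 0.43 V.
k_p = μ_pC_ox · (W/L) = 7.72 mA/V².
Assume saturation: I_D = ½ k_p V_ov² = 0.5 × 7.72 × 0.43² = 0.714 mA, giving V_SD = V_DD − I_D R_D = 5.03 − 0.714 × 3.81 = 2.31 V.
V_SD = 2.31 V ≥ V_ov = 0.43 V, confirming saturation.

I_D = 0.714 mA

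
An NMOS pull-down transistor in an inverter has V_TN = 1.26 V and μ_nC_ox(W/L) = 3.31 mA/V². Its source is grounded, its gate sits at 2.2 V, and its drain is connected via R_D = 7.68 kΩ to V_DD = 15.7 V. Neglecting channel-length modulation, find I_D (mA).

V_GS = V_G = 2.2 V, so V_ov = 2.2 − 1.26 = 0.94 V.
Assume saturation: I_D = ½ k_n V_ov² = 0.5 × 3.31 × 0.94² = 1.46 mA, giving V_DS = V_DD − I_D R_D = 15.7 − 1.46 × 7.68 = 4.47 V.
V_DS = 4.47 V ≥ V_ov = 0.94 V, confirming saturation.

I_D = 1.46 mA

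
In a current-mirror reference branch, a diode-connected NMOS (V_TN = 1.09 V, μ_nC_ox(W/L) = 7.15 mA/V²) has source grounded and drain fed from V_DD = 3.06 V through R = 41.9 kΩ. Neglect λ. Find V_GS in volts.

With gate tied to drain, V_GS = V_DS ≥ V_GS − V_TN, so the device is in saturation.
KCL at the drain: ½ k_n (V_GS − V_TN)² = (V_DD − V_GS)/R.
Let x = V_GS − 1.09. Then 150 x² + x − 1.97 = 0, giving x = 0.111 V (positive root), so V_GS = 1.2 V.
I_D = (V_DD − V_GS)/R = (3.06 − 1.2) / 41.9 = 0.0444 mA.

V_GS = 1.20 V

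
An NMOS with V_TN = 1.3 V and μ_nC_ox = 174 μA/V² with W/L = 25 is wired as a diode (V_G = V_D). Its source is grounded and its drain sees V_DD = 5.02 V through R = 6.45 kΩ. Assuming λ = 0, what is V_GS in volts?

With gate tied to drain, V_GS = V_DS ≥ V_GS − V_TN, so the device is in saturation.
k_n = μ_nC_ox · (W/L) = 4.35 mA/V².
KCL at the drain: ½ k_n (V_GS − V_TN)² = (V_DD − V_GS)/R.
Let x = V_GS − 1.3. Then 14 x² + x − 3.72 = 0, giving x = 0.481 V (positive root), so V_GS = 1.78 V.
I_D = (V_DD − V_GS)/R = (5.02 − 1.78) / 6.45 = 0.502 mA.

V_GS = 1.78 V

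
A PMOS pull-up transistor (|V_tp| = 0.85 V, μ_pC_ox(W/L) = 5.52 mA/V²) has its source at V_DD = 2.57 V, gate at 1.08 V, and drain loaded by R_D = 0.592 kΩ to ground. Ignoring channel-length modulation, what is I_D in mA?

I_D = 1.13 mA

V_SG = V_DD − V_G = 2.57 − 1.08 = 1.49 V, so V_ov = 1.49 − 0.85 = 0.64 V.
Assume saturation: I_D = ½ k_p V_ov² = 0.5 × 5.52 × 0.64² = 1.13 mA, giving V_SD = V_DD − I_D R_D = 2.57 − 1.13 × 0.592 = 1.9 V.
V_SD = 1.9 V ≥ V_ov = 0.64 V, confirming saturation.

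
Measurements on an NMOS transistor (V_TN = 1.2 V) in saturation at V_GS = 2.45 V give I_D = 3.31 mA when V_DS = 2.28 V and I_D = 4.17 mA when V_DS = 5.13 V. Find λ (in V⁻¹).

With V_GS fixed, I_D ∝ (1 + λ V_DS) in saturation, so I_D2/I_D1 = (1 + λ V_DS2)/(1 + λ V_DS1).
4.17/3.31 = 1.26 = (1 + 5.13 λ)/(1 + 2.28 λ).
Solving: λ (I_D1 V_DS2 − I_D2 V_DS1) = I_D2 − I_D1, so λ = (4.17 − 3.31) / (3.31 × 5.13 − 4.17 × 2.28) = 0.86 / 7.47 = 0.115 V⁻¹.

λ = 0.115 V⁻¹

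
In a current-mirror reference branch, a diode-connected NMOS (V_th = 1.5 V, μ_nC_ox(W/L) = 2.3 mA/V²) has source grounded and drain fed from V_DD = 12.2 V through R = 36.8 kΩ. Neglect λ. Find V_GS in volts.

With gate tied to drain, V_GS = V_DS ≥ V_GS − V_th, so the device is in saturation.
KCL at the drain: ½ k_n (V_GS − V_th)² = (V_DD − V_GS)/R.
Let x = V_GS − 1.5. Then 42.3 x² + x − 10.7 = 0, giving x = 0.491 V (positive root), so V_GS = 1.99 V.
I_D = (V_DD − V_GS)/R = (12.2 − 1.99) / 36.8 = 0.277 mA.

V_GS = 1.99 V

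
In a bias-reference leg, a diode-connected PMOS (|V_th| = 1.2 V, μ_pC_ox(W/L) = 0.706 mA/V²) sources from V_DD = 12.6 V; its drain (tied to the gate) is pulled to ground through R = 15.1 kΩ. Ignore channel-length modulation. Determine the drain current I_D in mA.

I_D = 0.664 mA

With gate tied to drain, V_SG = V_SD ≥ V_SG − |V_th|, so the device is in saturation.
KCL at the drain: ½ k_p (V_SG − |V_th|)² = (V_DD − V_SG)/R.
Let x = V_SG − 1.2. Then 5.33 x² + x − 11.4 = 0, giving x = 1.37 V (positive root), so V_SG = 2.57 V.
I_D = (V_DD − V_SG)/R = (12.6 − 2.57) / 15.1 = 0.664 mA.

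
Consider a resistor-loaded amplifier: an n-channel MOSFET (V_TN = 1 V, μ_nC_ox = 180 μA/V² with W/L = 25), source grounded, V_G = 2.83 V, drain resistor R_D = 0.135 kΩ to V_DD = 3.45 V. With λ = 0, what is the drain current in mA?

V_GS = V_G = 2.83 V, so V_ov = 2.83 − 1 = 1.83 V.
k_n = μ_nC_ox · (W/L) = 4.5 mA/V².
Assume saturation: I_D = ½ k_n V_ov² = 0.5 × 4.5 × 1.83² = 7.54 mA, giving V_DS = V_DD − I_D R_D = 3.45 − 7.54 × 0.135 = 2.43 V.
V_DS = 2.43 V ≥ V_ov = 1.83 V, confirming saturation.

I_D = 7.54 mA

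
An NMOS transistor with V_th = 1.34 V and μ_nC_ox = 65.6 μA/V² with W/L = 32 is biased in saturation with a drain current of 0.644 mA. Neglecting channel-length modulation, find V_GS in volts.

V_GS = 2.12 V

k_n = μ_nC_ox · (W/L) = 2.099 mA/V².
In saturation I_D = ½ k_n (V_GS − V_th)², so V_GS − V_th = √(2 I_D / k_n) = √(2 × 0.644 / 2.099) = 0.783 V.
V_GS = 1.34 + 0.783 = 2.12 V.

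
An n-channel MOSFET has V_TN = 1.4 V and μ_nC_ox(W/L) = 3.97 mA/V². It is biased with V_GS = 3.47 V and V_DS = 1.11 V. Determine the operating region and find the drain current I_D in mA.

Triode; I_D = 6.68 mA

V_ov = V_GS − V_TN = 3.47 − 1.4 = 2.07 V.
Since V_DS = 1.11 V < V_ov = 2.07 V, the device is in the triode region.
I_D = k_n [V_ov · V_DS − ½ V_DS²] = 3.97 × [2.07 × 1.11 − 0.5 × 1.11²] = 6.68 mA.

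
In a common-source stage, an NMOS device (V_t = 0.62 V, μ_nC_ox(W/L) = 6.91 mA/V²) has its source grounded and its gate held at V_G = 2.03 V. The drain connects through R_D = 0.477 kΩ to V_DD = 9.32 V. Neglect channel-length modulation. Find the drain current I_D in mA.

I_D = 6.87 mA

V_GS = V_G = 2.03 V, so V_ov = 2.03 − 0.62 = 1.41 V.
Assume saturation: I_D = ½ k_n V_ov² = 0.5 × 6.91 × 1.41² = 6.87 mA, giving V_DS = V_DD − I_D R_D = 9.32 − 6.87 × 0.477 = 6.04 V.
V_DS = 6.04 V ≥ V_ov = 1.41 V, confirming saturation.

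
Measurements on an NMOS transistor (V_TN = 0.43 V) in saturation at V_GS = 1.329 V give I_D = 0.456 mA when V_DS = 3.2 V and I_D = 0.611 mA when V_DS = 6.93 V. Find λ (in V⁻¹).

λ = 0.129 V⁻¹

With V_GS fixed, I_D ∝ (1 + λ V_DS) in saturation, so I_D2/I_D1 = (1 + λ V_DS2)/(1 + λ V_DS1).
0.611/0.456 = 1.34 = (1 + 6.93 λ)/(1 + 3.2 λ).
Solving: λ (I_D1 V_DS2 − I_D2 V_DS1) = I_D2 − I_D1, so λ = (0.611 − 0.456) / (0.456 × 6.93 − 0.611 × 3.2) = 0.155 / 1.2 = 0.129 V⁻¹.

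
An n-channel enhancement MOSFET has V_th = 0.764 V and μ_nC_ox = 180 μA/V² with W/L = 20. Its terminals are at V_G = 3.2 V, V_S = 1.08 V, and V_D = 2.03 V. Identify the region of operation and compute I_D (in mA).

V_GS = V_G − V_S = 3.2 − 1.08 = 2.12 V; V_DS = V_D − V_S = 2.03 − 1.08 = 0.95 V.
k_n = μ_nC_ox · (W/L) = 3.6 mA/V².
V_ov = V_GS − V_th = 2.12 − 0.764 = 1.36 V.
Since V_DS = 0.95 V < V_ov = 1.36 V, the device is in the triode region.
I_D = k_n [V_ov · V_DS − ½ V_DS²] = 3.6 × [1.36 × 0.95 − 0.5 × 0.95²] = 3.01 mA.

Triode; I_D = 3.01 mA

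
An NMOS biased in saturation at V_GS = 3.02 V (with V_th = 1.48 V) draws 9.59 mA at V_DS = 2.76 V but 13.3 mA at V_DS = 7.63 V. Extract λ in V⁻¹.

λ = 0.102 V⁻¹

With V_GS fixed, I_D ∝ (1 + λ V_DS) in saturation, so I_D2/I_D1 = (1 + λ V_DS2)/(1 + λ V_DS1).
13.3/9.59 = 1.387 = (1 + 7.63 λ)/(1 + 2.76 λ).
Solving: λ (I_D1 V_DS2 − I_D2 V_DS1) = I_D2 − I_D1, so λ = (13.3 − 9.59) / (9.59 × 7.63 − 13.3 × 2.76) = 3.71 / 36.5 = 0.102 V⁻¹.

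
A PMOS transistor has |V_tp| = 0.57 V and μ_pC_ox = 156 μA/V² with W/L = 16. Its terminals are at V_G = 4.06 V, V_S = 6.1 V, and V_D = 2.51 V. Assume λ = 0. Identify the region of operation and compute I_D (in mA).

V_SG = V_S − V_G = 6.1 − 4.06 = 2.04 V; V_SD = V_S − V_D = 6.1 − 2.51 = 3.59 V.
k_p = μ_pC_ox · (W/L) = 2.496 mA/V².
V_ov = V_SG − |V_tp| = 2.04 − 0.57 = 1.47 V.
Since V_SD = 3.59 V ≥ V_ov = 1.47 V, the device is in saturation.
I_D = ½ k_p V_ov² = 0.5 × 2.496 × 1.47² = 2.7 mA.

Saturation; I_D = 2.70 mA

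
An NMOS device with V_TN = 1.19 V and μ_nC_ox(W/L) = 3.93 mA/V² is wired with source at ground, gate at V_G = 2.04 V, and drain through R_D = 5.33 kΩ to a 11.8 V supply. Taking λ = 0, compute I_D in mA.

I_D = 1.42 mA

V_GS = V_G = 2.04 V, so V_ov = 2.04 − 1.19 = 0.85 V.
Assume saturation: I_D = ½ k_n V_ov² = 0.5 × 3.93 × 0.85² = 1.42 mA, giving V_DS = V_DD − I_D R_D = 11.8 − 1.42 × 5.33 = 4.23 V.
V_DS = 4.23 V ≥ V_ov = 0.85 V, confirming saturation.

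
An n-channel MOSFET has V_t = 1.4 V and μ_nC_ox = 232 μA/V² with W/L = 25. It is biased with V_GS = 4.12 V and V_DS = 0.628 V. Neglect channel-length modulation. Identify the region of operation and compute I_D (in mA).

Triode; I_D = 8.76 mA

k_n = μ_nC_ox · (W/L) = 5.8 mA/V².
V_ov = V_GS − V_t = 4.12 − 1.4 = 2.72 V.
Since V_DS = 0.628 V < V_ov = 2.72 V, the device is in the triode region.
I_D = k_n [V_ov · V_DS − ½ V_DS²] = 5.8 × [2.72 × 0.628 − 0.5 × 0.628²] = 8.76 mA.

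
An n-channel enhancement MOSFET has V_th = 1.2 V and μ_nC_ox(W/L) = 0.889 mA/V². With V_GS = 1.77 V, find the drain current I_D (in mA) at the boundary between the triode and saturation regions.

At the boundary V_DS = V_ov = V_GS − V_th = 1.77 − 1.2 = 0.57 V.
I_D = ½ k_n V_ov² = 0.5 × 0.889 × 0.57² = 0.144 mA.

I_D = 0.144 mA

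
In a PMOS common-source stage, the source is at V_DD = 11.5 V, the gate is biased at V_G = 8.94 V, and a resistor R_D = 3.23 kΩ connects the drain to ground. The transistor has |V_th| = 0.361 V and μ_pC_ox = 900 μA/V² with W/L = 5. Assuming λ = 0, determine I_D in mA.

V_SG = V_DD − V_G = 11.5 − 8.94 = 2.56 V, so V_ov = 2.56 − 0.361 = 2.2 V.
k_p = μ_pC_ox · (W/L) = 4.5 mA/V².
Assume saturation: I_D = ½ k_p V_ov² = 0.5 × 4.5 × 2.2² = 10.9 mA, giving V_SD = V_DD − I_D R_D = 11.5 − 10.9 × 3.23 = -23.6 V.
But -23.6 V < V_ov = 2.2 V, so the device is actually in triode.
In triode I_D = k_p[V_ov V_SD − ½ V_SD²] and I_D = (V_DD − V_SD)/R_D. Equating: 7.27 V_SD² − 32.96 V_SD + 11.5 = 0, giving V_SD = 0.381 V (the root below V_ov).
I_D = (11.5 − 0.381) / 3.23 = 3.44 mA.

I_D = 3.44 mA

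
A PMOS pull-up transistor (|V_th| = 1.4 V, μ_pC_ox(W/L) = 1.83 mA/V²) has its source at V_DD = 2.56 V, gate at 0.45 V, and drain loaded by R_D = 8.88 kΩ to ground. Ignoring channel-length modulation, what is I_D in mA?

I_D = 0.261 mA

V_SG = V_DD − V_G = 2.56 − 0.45 = 2.11 V, so V_ov = 2.11 − 1.4 = 0.71 V.
Assume saturation: I_D = ½ k_p V_ov² = 0.5 × 1.83 × 0.71² = 0.461 mA, giving V_SD = V_DD − I_D R_D = 2.56 − 0.461 × 8.88 = -1.54 V.
But -1.54 V < V_ov = 0.71 V, so the device is actually in triode.
In triode I_D = k_p[V_ov V_SD − ½ V_SD²] and I_D = (V_DD − V_SD)/R_D. Equating: 8.13 V_SD² − 12.54 V_SD + 2.56 = 0, giving V_SD = 0.242 V (the root below V_ov).
I_D = (2.56 − 0.242) / 8.88 = 0.261 mA.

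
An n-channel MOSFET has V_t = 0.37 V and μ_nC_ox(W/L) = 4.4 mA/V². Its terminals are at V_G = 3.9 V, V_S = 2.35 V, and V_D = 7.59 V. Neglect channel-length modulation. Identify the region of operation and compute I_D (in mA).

Saturation; I_D = 3.06 mA

V_GS = V_G − V_S = 3.9 − 2.35 = 1.55 V; V_DS = V_D − V_S = 7.59 − 2.35 = 5.24 V.
V_ov = V_GS − V_t = 1.55 − 0.37 = 1.18 V.
Since V_DS = 5.24 V ≥ V_ov = 1.18 V, the device is in saturation.
I_D = ½ k_n V_ov² = 0.5 × 4.4 × 1.18² = 3.06 mA.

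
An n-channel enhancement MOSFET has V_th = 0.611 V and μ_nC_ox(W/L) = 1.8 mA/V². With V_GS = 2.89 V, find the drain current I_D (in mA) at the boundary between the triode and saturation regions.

I_D = 4.67 mA

At the boundary V_DS = V_ov = V_GS − V_th = 2.89 − 0.611 = 2.28 V.
I_D = ½ k_n V_ov² = 0.5 × 1.8 × 2.28² = 4.67 mA.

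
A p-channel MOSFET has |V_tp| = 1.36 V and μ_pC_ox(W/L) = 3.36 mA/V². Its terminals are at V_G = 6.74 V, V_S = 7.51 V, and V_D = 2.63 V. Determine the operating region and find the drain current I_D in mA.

Cutoff; I_D = 0 mA

V_SG = V_S − V_G = 7.51 − 6.74 = 0.77 V; V_SD = V_S − V_D = 7.51 − 2.63 = 4.88 V.
V_SG = 0.77 V < |V_tp| = 1.36 V, so the transistor is in cutoff.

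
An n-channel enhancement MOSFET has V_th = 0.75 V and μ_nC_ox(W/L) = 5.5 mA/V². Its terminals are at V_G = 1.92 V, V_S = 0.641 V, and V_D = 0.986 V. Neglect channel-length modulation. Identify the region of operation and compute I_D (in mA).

Triode; I_D = 0.676 mA

V_GS = V_G − V_S = 1.92 − 0.641 = 1.28 V; V_DS = V_D − V_S = 0.986 − 0.641 = 0.345 V.
V_ov = V_GS − V_th = 1.28 − 0.75 = 0.529 V.
Since V_DS = 0.345 V < V_ov = 0.529 V, the device is in the triode region.
I_D = k_n [V_ov · V_DS − ½ V_DS²] = 5.5 × [0.529 × 0.345 − 0.5 × 0.345²] = 0.676 mA.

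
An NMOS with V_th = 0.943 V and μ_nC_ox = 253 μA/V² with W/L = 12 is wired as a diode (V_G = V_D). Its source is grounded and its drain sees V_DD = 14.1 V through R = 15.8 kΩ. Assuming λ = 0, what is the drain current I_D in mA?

I_D = 0.787 mA

With gate tied to drain, V_GS = V_DS ≥ V_GS − V_th, so the device is in saturation.
k_n = μ_nC_ox · (W/L) = 3.036 mA/V².
KCL at the drain: ½ k_n (V_GS − V_th)² = (V_DD − V_GS)/R.
Let x = V_GS − 0.943. Then 24 x² + x − 13.16 = 0, giving x = 0.72 V (positive root), so V_GS = 1.66 V.
I_D = (V_DD − V_GS)/R = (14.1 − 1.66) / 15.8 = 0.787 mA.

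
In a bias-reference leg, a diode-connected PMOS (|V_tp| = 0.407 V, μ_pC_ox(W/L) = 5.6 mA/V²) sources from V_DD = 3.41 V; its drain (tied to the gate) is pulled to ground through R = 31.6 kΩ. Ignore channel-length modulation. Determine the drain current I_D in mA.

I_D = 0.0894 mA

With gate tied to drain, V_SG = V_SD ≥ V_SG − |V_tp|, so the device is in saturation.
KCL at the drain: ½ k_p (V_SG − |V_tp|)² = (V_DD − V_SG)/R.
Let x = V_SG − 0.407. Then 88.5 x² + x − 3.003 = 0, giving x = 0.179 V (positive root), so V_SG = 0.586 V.
I_D = (V_DD − V_SG)/R = (3.41 − 0.586) / 31.6 = 0.0894 mA.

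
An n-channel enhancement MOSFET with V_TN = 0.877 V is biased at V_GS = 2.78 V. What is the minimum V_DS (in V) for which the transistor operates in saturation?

The boundary between triode and saturation is V_DS = V_GS − V_TN = V_ov.
V_ov = 2.78 − 0.877 = 1.9 V.

V_DS,sat = 1.90 V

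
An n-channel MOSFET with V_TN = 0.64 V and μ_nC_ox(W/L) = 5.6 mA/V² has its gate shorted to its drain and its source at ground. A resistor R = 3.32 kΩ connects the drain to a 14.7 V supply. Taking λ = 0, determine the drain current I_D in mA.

I_D = 3.88 mA

With gate tied to drain, V_GS = V_DS ≥ V_GS − V_TN, so the device is in saturation.
KCL at the drain: ½ k_n (V_GS − V_TN)² = (V_DD − V_GS)/R.
Let x = V_GS − 0.64. Then 9.3 x² + x − 14.06 = 0, giving x = 1.18 V (positive root), so V_GS = 1.82 V.
I_D = (V_DD − V_GS)/R = (14.7 − 1.82) / 3.32 = 3.88 mA.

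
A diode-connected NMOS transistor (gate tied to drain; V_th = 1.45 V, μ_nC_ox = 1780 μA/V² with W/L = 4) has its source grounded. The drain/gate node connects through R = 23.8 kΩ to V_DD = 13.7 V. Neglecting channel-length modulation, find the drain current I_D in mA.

With gate tied to drain, V_GS = V_DS ≥ V_GS − V_th, so the device is in saturation.
k_n = μ_nC_ox · (W/L) = 7.12 mA/V².
KCL at the drain: ½ k_n (V_GS − V_th)² = (V_DD − V_GS)/R.
Let x = V_GS − 1.45. Then 84.7 x² + x − 12.25 = 0, giving x = 0.374 V (positive root), so V_GS = 1.82 V.
I_D = (V_DD − V_GS)/R = (13.7 − 1.82) / 23.8 = 0.499 mA.

I_D = 0.499 mA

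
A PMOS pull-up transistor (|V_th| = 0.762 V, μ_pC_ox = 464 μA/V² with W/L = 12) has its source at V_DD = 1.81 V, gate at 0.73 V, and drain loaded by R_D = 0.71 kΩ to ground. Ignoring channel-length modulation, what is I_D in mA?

I_D = 0.282 mA

V_SG = V_DD − V_G = 1.81 − 0.73 = 1.08 V, so V_ov = 1.08 − 0.762 = 0.318 V.
k_p = μ_pC_ox · (W/L) = 5.568 mA/V².
Assume saturation: I_D = ½ k_p V_ov² = 0.5 × 5.568 × 0.318² = 0.282 mA, giving V_SD = V_DD − I_D R_D = 1.81 − 0.282 × 0.71 = 1.61 V.
V_SD = 1.61 V ≥ V_ov = 0.318 V, confirming saturation.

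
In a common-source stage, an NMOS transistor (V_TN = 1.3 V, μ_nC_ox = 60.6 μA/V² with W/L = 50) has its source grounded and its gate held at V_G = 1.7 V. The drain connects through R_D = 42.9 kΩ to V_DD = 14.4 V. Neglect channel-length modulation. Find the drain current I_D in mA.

V_GS = V_G = 1.7 V, so V_ov = 1.7 − 1.3 = 0.4 V.
k_n = μ_nC_ox · (W/L) = 3.03 mA/V².
Assume saturation: I_D = ½ k_n V_ov² = 0.5 × 3.03 × 0.4² = 0.242 mA, giving V_DS = V_DD − I_D R_D = 14.4 − 0.242 × 42.9 = 4 V.
V_DS = 4 V ≥ V_ov = 0.4 V, confirming saturation.

I_D = 0.242 mA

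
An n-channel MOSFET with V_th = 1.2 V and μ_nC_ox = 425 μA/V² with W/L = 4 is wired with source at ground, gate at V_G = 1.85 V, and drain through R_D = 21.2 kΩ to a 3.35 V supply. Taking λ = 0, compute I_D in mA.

I_D = 0.151 mA

V_GS = V_G = 1.85 V, so V_ov = 1.85 − 1.2 = 0.65 V.
k_n = μ_nC_ox · (W/L) = 1.7 mA/V².
Assume saturation: I_D = ½ k_n V_ov² = 0.5 × 1.7 × 0.65² = 0.359 mA, giving V_DS = V_DD − I_D R_D = 3.35 − 0.359 × 21.2 = -4.26 V.
But -4.26 V < V_ov = 0.65 V, so the device is actually in triode.
In triode I_D = k_n[V_ov V_DS − ½ V_DS²] and I_D = (V_DD − V_DS)/R_D. Equating: 18 V_DS² − 24.43 V_DS + 3.35 = 0, giving V_DS = 0.155 V (the root below V_ov).
I_D = (3.35 − 0.155) / 21.2 = 0.151 mA.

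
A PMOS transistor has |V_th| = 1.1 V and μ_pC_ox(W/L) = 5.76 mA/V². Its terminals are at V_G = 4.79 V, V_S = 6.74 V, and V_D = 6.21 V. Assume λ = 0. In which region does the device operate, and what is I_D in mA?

V_SG = V_S − V_G = 6.74 − 4.79 = 1.95 V; V_SD = V_S − V_D = 6.74 − 6.21 = 0.53 V.
V_ov = V_SG − |V_th| = 1.95 − 1.1 = 0.85 V.
Since V_SD = 0.53 V < V_ov = 0.85 V, the device is in the triode region.
I_D = k_p [V_ov · V_SD − ½ V_SD²] = 5.76 × [0.85 × 0.53 − 0.5 × 0.53²] = 1.79 mA.

Triode; I_D = 1.79 mA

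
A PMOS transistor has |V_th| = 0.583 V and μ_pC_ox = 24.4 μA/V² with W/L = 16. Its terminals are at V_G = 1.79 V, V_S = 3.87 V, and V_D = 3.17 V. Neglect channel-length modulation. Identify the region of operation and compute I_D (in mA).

Triode; I_D = 0.313 mA

V_SG = V_S − V_G = 3.87 − 1.79 = 2.08 V; V_SD = V_S − V_D = 3.87 − 3.17 = 0.7 V.
k_p = μ_pC_ox · (W/L) = 0.3904 mA/V².
V_ov = V_SG − |V_th| = 2.08 − 0.583 = 1.5 V.
Since V_SD = 0.7 V < V_ov = 1.5 V, the device is in the triode region.
I_D = k_p [V_ov · V_SD − ½ V_SD²] = 0.3904 × [1.5 × 0.7 − 0.5 × 0.7²] = 0.313 mA.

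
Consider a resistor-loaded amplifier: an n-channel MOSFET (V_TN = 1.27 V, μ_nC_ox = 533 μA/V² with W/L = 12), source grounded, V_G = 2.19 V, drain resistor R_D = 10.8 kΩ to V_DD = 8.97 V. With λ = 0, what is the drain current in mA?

V_GS = V_G = 2.19 V, so V_ov = 2.19 − 1.27 = 0.92 V.
k_n = μ_nC_ox · (W/L) = 6.396 mA/V².
Assume saturation: I_D = ½ k_n V_ov² = 0.5 × 6.396 × 0.92² = 2.71 mA, giving V_DS = V_DD − I_D R_D = 8.97 − 2.71 × 10.8 = -20.3 V.
But -20.3 V < V_ov = 0.92 V, so the device is actually in triode.
In triode I_D = k_n[V_ov V_DS − ½ V_DS²] and I_D = (V_DD − V_DS)/R_D. Equating: 34.5 V_DS² − 64.55 V_DS + 8.97 = 0, giving V_DS = 0.151 V (the root below V_ov).
I_D = (8.97 − 0.151) / 10.8 = 0.817 mA.

I_D = 0.817 mA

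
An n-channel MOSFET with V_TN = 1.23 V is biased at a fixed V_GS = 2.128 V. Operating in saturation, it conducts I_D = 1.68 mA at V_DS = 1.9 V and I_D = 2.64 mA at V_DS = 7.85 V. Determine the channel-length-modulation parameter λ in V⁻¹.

With V_GS fixed, I_D ∝ (1 + λ V_DS) in saturation, so I_D2/I_D1 = (1 + λ V_DS2)/(1 + λ V_DS1).
2.64/1.68 = 1.571 = (1 + 7.85 λ)/(1 + 1.9 λ).
Solving: λ (I_D1 V_DS2 − I_D2 V_DS1) = I_D2 − I_D1, so λ = (2.64 − 1.68) / (1.68 × 7.85 − 2.64 × 1.9) = 0.96 / 8.17 = 0.117 V⁻¹.

λ = 0.117 V⁻¹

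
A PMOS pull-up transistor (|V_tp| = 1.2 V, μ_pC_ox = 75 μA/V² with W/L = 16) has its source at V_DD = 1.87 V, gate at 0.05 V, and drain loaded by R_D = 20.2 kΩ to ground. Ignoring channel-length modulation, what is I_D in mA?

V_SG = V_DD − V_G = 1.87 − 0.05 = 1.82 V, so V_ov = 1.82 − 1.2 = 0.62 V.
k_p = μ_pC_ox · (W/L) = 1.2 mA/V².
Assume saturation: I_D = ½ k_p V_ov² = 0.5 × 1.2 × 0.62² = 0.231 mA, giving V_SD = V_DD − I_D R_D = 1.87 − 0.231 × 20.2 = -2.79 V.
But -2.79 V < V_ov = 0.62 V, so the device is actually in triode.
In triode I_D = k_p[V_ov V_SD − ½ V_SD²] and I_D = (V_DD − V_SD)/R_D. Equating: 12.1 V_SD² − 16.03 V_SD + 1.87 = 0, giving V_SD = 0.129 V (the root below V_ov).
I_D = (1.87 − 0.129) / 20.2 = 0.0862 mA.

I_D = 0.0862 mA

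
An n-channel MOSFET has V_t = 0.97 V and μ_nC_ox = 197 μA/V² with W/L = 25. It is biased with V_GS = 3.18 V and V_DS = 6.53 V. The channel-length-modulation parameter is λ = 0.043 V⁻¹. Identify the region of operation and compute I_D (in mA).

Saturation; I_D = 15.4 mA

k_n = μ_nC_ox · (W/L) = 4.925 mA/V².
V_ov = V_GS − V_t = 3.18 − 0.97 = 2.21 V.
Since V_DS = 6.53 V ≥ V_ov = 2.21 V, the device is in saturation.
I_D = ½ k_n V_ov² (1 + λ V_DS) = 0.5 × 4.925 × 2.21² × (1 + 0.043 × 6.53) = 15.4 mA.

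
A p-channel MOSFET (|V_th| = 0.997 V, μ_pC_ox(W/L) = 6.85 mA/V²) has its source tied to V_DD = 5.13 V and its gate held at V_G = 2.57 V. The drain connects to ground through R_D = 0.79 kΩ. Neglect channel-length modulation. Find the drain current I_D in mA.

I_D = 5.64 mA

V_SG = V_DD − V_G = 5.13 − 2.57 = 2.56 V, so V_ov = 2.56 − 0.997 = 1.56 V.
Assume saturation: I_D = ½ k_p V_ov² = 0.5 × 6.85 × 1.56² = 8.37 mA, giving V_SD = V_DD − I_D R_D = 5.13 − 8.37 × 0.79 = -1.48 V.
But -1.48 V < V_ov = 1.56 V, so the device is actually in triode.
In triode I_D = k_p[V_ov V_SD − ½ V_SD²] and I_D = (V_DD − V_SD)/R_D. Equating: 2.71 V_SD² − 9.458 V_SD + 5.13 = 0, giving V_SD = 0.671 V (the root below V_ov).
I_D = (5.13 − 0.671) / 0.79 = 5.64 mA.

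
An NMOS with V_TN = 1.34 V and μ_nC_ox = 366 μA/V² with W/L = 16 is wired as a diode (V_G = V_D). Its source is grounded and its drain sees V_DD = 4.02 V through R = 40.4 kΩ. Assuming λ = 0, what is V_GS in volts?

V_GS = 1.49 V

With gate tied to drain, V_GS = V_DS ≥ V_GS − V_TN, so the device is in saturation.
k_n = μ_nC_ox · (W/L) = 5.856 mA/V².
KCL at the drain: ½ k_n (V_GS − V_TN)² = (V_DD − V_GS)/R.
Let x = V_GS − 1.34. Then 118 x² + x − 2.68 = 0, giving x = 0.146 V (positive root), so V_GS = 1.49 V.
I_D = (V_DD − V_GS)/R = (4.02 − 1.49) / 40.4 = 0.0627 mA.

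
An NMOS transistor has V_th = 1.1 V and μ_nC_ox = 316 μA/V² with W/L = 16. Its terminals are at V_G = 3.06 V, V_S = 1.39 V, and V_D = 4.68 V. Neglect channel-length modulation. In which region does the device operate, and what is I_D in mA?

Saturation; I_D = 0.821 mA

V_GS = V_G − V_S = 3.06 − 1.39 = 1.67 V; V_DS = V_D − V_S = 4.68 − 1.39 = 3.29 V.
k_n = μ_nC_ox · (W/L) = 5.056 mA/V².
V_ov = V_GS − V_th = 1.67 − 1.1 = 0.57 V.
Since V_DS = 3.29 V ≥ V_ov = 0.57 V, the device is in saturation.
I_D = ½ k_n V_ov² = 0.5 × 5.056 × 0.57² = 0.821 mA.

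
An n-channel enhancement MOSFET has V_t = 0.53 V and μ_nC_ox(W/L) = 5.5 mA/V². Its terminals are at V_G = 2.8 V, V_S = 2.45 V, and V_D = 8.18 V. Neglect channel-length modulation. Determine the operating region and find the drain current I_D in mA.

V_GS = V_G − V_S = 2.8 − 2.45 = 0.35 V; V_DS = V_D − V_S = 8.18 − 2.45 = 5.73 V.
V_GS = 0.35 V < V_t = 0.53 V, so the transistor is in cutoff.

Cutoff; I_D = 0 mA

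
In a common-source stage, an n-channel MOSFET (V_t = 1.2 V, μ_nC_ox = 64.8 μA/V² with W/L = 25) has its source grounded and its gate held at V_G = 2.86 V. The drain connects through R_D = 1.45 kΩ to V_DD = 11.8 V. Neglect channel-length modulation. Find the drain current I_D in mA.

V_GS = V_G = 2.86 V, so V_ov = 2.86 − 1.2 = 1.66 V.
k_n = μ_nC_ox · (W/L) = 1.62 mA/V².
Assume saturation: I_D = ½ k_n V_ov² = 0.5 × 1.62 × 1.66² = 2.23 mA, giving V_DS = V_DD − I_D R_D = 11.8 − 2.23 × 1.45 = 8.56 V.
V_DS = 8.56 V ≥ V_ov = 1.66 V, confirming saturation.

I_D = 2.23 mA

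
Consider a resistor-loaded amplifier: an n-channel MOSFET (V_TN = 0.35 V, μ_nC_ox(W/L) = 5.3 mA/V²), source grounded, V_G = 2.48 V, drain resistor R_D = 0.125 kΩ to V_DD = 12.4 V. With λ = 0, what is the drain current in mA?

I_D = 12.0 mA

V_GS = V_G = 2.48 V, so V_ov = 2.48 − 0.35 = 2.13 V.
Assume saturation: I_D = ½ k_n V_ov² = 0.5 × 5.3 × 2.13² = 12 mA, giving V_DS = V_DD − I_D R_D = 12.4 − 12 × 0.125 = 10.9 V.
V_DS = 10.9 V ≥ V_ov = 2.13 V, confirming saturation.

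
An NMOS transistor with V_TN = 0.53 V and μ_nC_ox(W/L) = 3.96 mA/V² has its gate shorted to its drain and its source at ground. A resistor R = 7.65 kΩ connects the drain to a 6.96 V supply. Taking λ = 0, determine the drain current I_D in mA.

With gate tied to drain, V_GS = V_DS ≥ V_GS − V_TN, so the device is in saturation.
KCL at the drain: ½ k_n (V_GS − V_TN)² = (V_DD − V_GS)/R.
Let x = V_GS − 0.53. Then 15.1 x² + x − 6.43 = 0, giving x = 0.619 V (positive root), so V_GS = 1.15 V.
I_D = (V_DD − V_GS)/R = (6.96 − 1.15) / 7.65 = 0.76 mA.

I_D = 0.760 mA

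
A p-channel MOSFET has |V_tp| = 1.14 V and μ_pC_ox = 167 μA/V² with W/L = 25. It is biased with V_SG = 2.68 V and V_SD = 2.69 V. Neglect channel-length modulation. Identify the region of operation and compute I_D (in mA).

k_p = μ_pC_ox · (W/L) = 4.175 mA/V².
V_ov = V_SG − |V_tp| = 2.68 − 1.14 = 1.54 V.
Since V_SD = 2.69 V ≥ V_ov = 1.54 V, the device is in saturation.
I_D = ½ k_p V_ov² = 0.5 × 4.175 × 1.54² = 4.95 mA.

Saturation; I_D = 4.95 mA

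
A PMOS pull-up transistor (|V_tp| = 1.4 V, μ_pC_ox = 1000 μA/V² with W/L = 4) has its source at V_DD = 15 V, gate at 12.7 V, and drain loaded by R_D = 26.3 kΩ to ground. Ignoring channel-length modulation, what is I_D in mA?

I_D = 0.564 mA

V_SG = V_DD − V_G = 15 − 12.7 = 2.3 V, so V_ov = 2.3 − 1.4 = 0.9 V.
k_p = μ_pC_ox · (W/L) = 4 mA/V².
Assume saturation: I_D = ½ k_p V_ov² = 0.5 × 4 × 0.9² = 1.62 mA, giving V_SD = V_DD − I_D R_D = 15 − 1.62 × 26.3 = -27.6 V.
But -27.6 V < V_ov = 0.9 V, so the device is actually in triode.
In triode I_D = k_p[V_ov V_SD − ½ V_SD²] and I_D = (V_DD − V_SD)/R_D. Equating: 52.6 V_SD² − 95.68 V_SD + 15 = 0, giving V_SD = 0.173 V (the root below V_ov).
I_D = (15 − 0.173) / 26.3 = 0.564 mA.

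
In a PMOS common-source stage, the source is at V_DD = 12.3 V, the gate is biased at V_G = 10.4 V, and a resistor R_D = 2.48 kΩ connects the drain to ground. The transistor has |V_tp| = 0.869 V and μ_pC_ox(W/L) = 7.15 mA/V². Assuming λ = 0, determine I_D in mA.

V_SG = V_DD − V_G = 12.3 − 10.4 = 1.9 V, so V_ov = 1.9 − 0.869 = 1.03 V.
Assume saturation: I_D = ½ k_p V_ov² = 0.5 × 7.15 × 1.03² = 3.8 mA, giving V_SD = V_DD − I_D R_D = 12.3 − 3.8 × 2.48 = 2.88 V.
V_SD = 2.88 V ≥ V_ov = 1.03 V, confirming saturation.

I_D = 3.80 mA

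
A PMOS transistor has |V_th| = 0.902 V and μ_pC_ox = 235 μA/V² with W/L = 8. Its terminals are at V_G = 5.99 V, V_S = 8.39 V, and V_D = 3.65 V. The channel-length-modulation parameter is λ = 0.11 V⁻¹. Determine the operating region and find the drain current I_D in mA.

Saturation; I_D = 3.21 mA

V_SG = V_S − V_G = 8.39 − 5.99 = 2.4 V; V_SD = V_S − V_D = 8.39 − 3.65 = 4.74 V.
k_p = μ_pC_ox · (W/L) = 1.88 mA/V².
V_ov = V_SG − |V_th| = 2.4 − 0.902 = 1.5 V.
Since V_SD = 4.74 V ≥ V_ov = 1.5 V, the device is in saturation.
I_D = ½ k_p V_ov² (1 + λ V_SD) = 0.5 × 1.88 × 1.5² × (1 + 0.11 × 4.74) = 3.21 mA.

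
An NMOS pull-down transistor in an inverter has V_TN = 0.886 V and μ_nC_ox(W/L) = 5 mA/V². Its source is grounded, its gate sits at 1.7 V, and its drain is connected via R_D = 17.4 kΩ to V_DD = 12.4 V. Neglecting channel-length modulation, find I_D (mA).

I_D = 0.701 mA

V_GS = V_G = 1.7 V, so V_ov = 1.7 − 0.886 = 0.814 V.
Assume saturation: I_D = ½ k_n V_ov² = 0.5 × 5 × 0.814² = 1.66 mA, giving V_DS = V_DD − I_D R_D = 12.4 − 1.66 × 17.4 = -16.4 V.
But -16.4 V < V_ov = 0.814 V, so the device is actually in triode.
In triode I_D = k_n[V_ov V_DS − ½ V_DS²] and I_D = (V_DD − V_DS)/R_D. Equating: 43.5 V_DS² − 71.82 V_DS + 12.4 = 0, giving V_DS = 0.196 V (the root below V_ov).
I_D = (12.4 − 0.196) / 17.4 = 0.701 mA.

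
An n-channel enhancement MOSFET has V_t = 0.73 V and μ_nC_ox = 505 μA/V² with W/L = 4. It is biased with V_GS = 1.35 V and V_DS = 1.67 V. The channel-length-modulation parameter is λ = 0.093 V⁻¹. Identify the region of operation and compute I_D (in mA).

k_n = μ_nC_ox · (W/L) = 2.02 mA/V².
V_ov = V_GS − V_t = 1.35 − 0.73 = 0.62 V.
Since V_DS = 1.67 V ≥ V_ov = 0.62 V, the device is in saturation.
I_D = ½ k_n V_ov² (1 + λ V_DS) = 0.5 × 2.02 × 0.62² × (1 + 0.093 × 1.67) = 0.449 mA.

Saturation; I_D = 0.449 mA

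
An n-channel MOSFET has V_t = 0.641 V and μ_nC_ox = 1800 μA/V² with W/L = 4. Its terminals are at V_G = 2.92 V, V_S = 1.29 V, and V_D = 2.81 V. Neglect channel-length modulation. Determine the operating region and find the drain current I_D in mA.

Saturation; I_D = 3.52 mA

V_GS = V_G − V_S = 2.92 − 1.29 = 1.63 V; V_DS = V_D − V_S = 2.81 − 1.29 = 1.52 V.
k_n = μ_nC_ox · (W/L) = 7.2 mA/V².
V_ov = V_GS − V_t = 1.63 − 0.641 = 0.989 V.
Since V_DS = 1.52 V ≥ V_ov = 0.989 V, the device is in saturation.
I_D = ½ k_n V_ov² = 0.5 × 7.2 × 0.989² = 3.52 mA.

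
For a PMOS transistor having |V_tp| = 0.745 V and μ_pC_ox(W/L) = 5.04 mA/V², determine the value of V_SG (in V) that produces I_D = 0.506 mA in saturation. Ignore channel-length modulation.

V_SG = 1.19 V

In saturation I_D = ½ k_p (V_SG − |V_tp|)², so V_SG − |V_tp| = √(2 I_D / k_p) = √(2 × 0.506 / 5.04) = 0.448 V.
V_SG = 0.745 + 0.448 = 1.19 V.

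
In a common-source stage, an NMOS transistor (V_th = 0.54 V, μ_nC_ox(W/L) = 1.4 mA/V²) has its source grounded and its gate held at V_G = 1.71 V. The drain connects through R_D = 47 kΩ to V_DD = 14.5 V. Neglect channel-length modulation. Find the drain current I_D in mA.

I_D = 0.304 mA

V_GS = V_G = 1.71 V, so V_ov = 1.71 − 0.54 = 1.17 V.
Assume saturation: I_D = ½ k_n V_ov² = 0.5 × 1.4 × 1.17² = 0.958 mA, giving V_DS = V_DD − I_D R_D = 14.5 − 0.958 × 47 = -30.5 V.
But -30.5 V < V_ov = 1.17 V, so the device is actually in triode.
In triode I_D = k_n[V_ov V_DS − ½ V_DS²] and I_D = (V_DD − V_DS)/R_D. Equating: 32.9 V_DS² − 77.99 V_DS + 14.5 = 0, giving V_DS = 0.203 V (the root below V_ov).
I_D = (14.5 − 0.203) / 47 = 0.304 mA.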